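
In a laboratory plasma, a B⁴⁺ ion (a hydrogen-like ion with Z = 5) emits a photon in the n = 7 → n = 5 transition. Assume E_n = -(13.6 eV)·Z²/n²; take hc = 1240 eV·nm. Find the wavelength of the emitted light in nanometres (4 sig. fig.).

186.2 nm

For Z = 5 the level energies scale as Z², so the effective Rydberg energy is 13.6 × 25 = 340.0 eV.
ΔE = 340.0 × (1/5² − 1/7²) = 340.0 × 0.01959 = 6.661 eV.
λ = hc/ΔE = 1240 / 6.661 = 186.2 nm.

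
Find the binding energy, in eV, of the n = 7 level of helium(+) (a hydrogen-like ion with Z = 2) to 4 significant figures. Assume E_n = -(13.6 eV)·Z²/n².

1.110 eV

E_n = −13.6 Z²/n² = −54.40/n² eV for Z = 2.
E_7 = −54.40/49 = −1.110 eV, so ionization (to E = 0) requires 1.110 eV.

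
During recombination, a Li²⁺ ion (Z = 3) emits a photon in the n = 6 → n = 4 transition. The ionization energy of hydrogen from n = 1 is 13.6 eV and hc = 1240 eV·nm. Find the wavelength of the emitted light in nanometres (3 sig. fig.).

For Z = 3 the level energies scale as Z², so the effective Rydberg energy is 13.6 × 9 = 122.4 eV.
ΔE = 122.4 × (1/4² − 1/6²) = 122.4 × 0.03472 = 4.250 eV.
λ = hc/ΔE = 1240 / 4.250 = 292 nm.

292 nm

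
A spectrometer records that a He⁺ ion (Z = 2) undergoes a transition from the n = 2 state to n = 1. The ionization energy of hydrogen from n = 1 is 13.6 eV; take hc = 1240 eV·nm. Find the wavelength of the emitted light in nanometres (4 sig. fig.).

For Z = 2 the level energies scale as Z², so the effective Rydberg energy is 13.6 × 4 = 54.40 eV.
ΔE = 54.40 × (1/1² − 1/2²) = 54.40 × 0.7500 = 40.80 eV.
λ = hc/ΔE = 1240 / 40.80 = 30.39 nm.

30.39 nm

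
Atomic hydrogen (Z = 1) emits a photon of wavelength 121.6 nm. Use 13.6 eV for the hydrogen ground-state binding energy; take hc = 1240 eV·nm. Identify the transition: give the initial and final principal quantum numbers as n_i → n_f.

The photon energy is ΔE = hc/λ = 1240 / 121.6 = 10.20 eV.
With Z = 1, ΔE = 13.60 × (1/n_f² − 1/n_i²), so 1/n_f² − 1/n_i² = 0.7498.
Trying n_f = 1 gives 1/n_i² = 0.2502, i.e. n_i ≈ 2; this pair matches.

n_i = 2, n_f = 1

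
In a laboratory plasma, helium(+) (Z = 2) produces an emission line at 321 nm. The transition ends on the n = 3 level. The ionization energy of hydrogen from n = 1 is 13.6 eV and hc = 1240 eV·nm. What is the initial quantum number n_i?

n_i = 5

The photon energy is ΔE = hc/λ = 1240 / 321 = 3.863 eV.
With Z = 2, ΔE = 54.40 × (1/n_f² − 1/n_i²), so 1/n_f² − 1/n_i² = 0.07101.
With n_f = 3: 1/n_i² = 1/9 − 0.07101 = 0.04010, so n_i ≈ 4.99.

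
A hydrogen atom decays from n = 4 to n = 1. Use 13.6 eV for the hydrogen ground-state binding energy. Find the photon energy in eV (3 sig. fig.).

E_4 = −13.60/16 = −0.8500 eV and E_1 = −13.60/1 = −13.60 eV.
The photon energy is |E_4 − E_1| = 12.8 eV.

12.8 eV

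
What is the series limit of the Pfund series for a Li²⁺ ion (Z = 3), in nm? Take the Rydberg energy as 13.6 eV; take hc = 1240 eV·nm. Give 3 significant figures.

The Pfund series has lower level n_f = 5; the series limit corresponds to n_i → ∞.
ΔE_max = 13.6 × 9 / 5² = 4.896 eV.
λ_min = 1240 / 4.896 = 253 nm.

253 nm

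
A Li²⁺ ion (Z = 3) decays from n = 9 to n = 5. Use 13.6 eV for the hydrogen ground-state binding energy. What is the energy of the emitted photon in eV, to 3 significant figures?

The Bohr energies scale as Z², so for Z = 3: E_n = −122.4/n² eV.
E_9 = −122.4/81 = −1.511 eV and E_5 = −122.4/25 = −4.896 eV.
The photon energy is |E_9 − E_5| = 3.38 eV.

3.38 eV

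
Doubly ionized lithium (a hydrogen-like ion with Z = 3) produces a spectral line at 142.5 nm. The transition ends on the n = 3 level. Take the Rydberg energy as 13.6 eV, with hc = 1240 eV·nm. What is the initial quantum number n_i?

n_i = 5

The photon energy is ΔE = hc/λ = 1240 / 142.5 = 8.702 eV.
With Z = 3, ΔE = 122.4 × (1/n_f² − 1/n_i²), so 1/n_f² − 1/n_i² = 0.07109.
With n_f = 3: 1/n_i² = 1/9 − 0.07109 = 0.04002, so n_i ≈ 5.00.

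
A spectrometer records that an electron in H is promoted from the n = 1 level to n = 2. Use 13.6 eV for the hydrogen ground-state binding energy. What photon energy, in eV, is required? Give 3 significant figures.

E_2 = −13.60/4 = −3.400 eV and E_1 = −13.60/1 = −13.60 eV.
The photon energy is |E_2 − E_1| = 10.2 eV.

10.2 eV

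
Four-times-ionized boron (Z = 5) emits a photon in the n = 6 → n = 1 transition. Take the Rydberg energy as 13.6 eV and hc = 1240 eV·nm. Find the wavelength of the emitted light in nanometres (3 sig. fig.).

For Z = 5 the level energies scale as Z², so the effective Rydberg energy is 13.6 × 25 = 340.0 eV.
ΔE = 340.0 × (1/1² − 1/6²) = 340.0 × 0.9722 = 330.6 eV.
λ = hc/ΔE = 1240 / 330.6 = 3.75 nm.

3.75 nm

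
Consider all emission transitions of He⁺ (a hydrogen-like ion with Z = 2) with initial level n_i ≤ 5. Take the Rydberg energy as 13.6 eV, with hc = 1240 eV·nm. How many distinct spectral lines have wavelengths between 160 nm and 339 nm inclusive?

2

Enumerate all n_i → n_f pairs with 1 ≤ n_f < n_i ≤ 5 and compute λ = 1240 / [13.6·4·(1/n_f² − 1/n_i²)].
Lines falling in [160, 339] nm: 3→2 (164.1 nm), 5→3 (320.5 nm).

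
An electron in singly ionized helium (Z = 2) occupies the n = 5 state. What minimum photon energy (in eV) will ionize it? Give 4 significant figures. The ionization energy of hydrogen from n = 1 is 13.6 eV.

2.176 eV

E_n = −13.6 Z²/n² = −54.40/n² eV for Z = 2.
E_5 = −54.40/25 = −2.176 eV, so ionization (to E = 0) requires 2.176 eV.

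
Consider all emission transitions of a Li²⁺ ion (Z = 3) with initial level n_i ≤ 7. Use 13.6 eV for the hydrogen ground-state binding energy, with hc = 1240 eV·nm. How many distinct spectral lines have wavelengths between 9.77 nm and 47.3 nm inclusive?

8

Enumerate all n_i → n_f pairs with 1 ≤ n_f < n_i ≤ 7 and compute λ = 1240 / [13.6·9·(1/n_f² − 1/n_i²)].
Lines falling in [9.77, 47.3] nm: 7→1 (10.34 nm), 6→1 (10.42 nm), 5→1 (10.55 nm), 4→1 (10.81 nm), 3→1 (11.40 nm), 2→1 (13.51 nm), 7→2 (44.12 nm), 6→2 (45.59 nm).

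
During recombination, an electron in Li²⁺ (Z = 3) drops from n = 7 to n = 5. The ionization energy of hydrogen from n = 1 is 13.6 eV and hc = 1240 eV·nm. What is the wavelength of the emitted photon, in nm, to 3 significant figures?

For Z = 3 the level energies scale as Z², so the effective Rydberg energy is 13.6 × 9 = 122.4 eV.
ΔE = 122.4 × (1/5² − 1/7²) = 122.4 × 0.01959 = 2.398 eV.
λ = hc/ΔE = 1240 / 2.398 = 517 nm.

517 nm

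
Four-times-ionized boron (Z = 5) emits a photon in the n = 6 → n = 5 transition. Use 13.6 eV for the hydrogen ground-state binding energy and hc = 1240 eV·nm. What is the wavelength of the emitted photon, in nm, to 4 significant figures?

For Z = 5 the level energies scale as Z², so the effective Rydberg energy is 13.6 × 25 = 340.0 eV.
ΔE = 340.0 × (1/5² − 1/6²) = 340.0 × 0.01222 = 4.156 eV.
λ = hc/ΔE = 1240 / 4.156 = 298.4 nm.

298.4 nm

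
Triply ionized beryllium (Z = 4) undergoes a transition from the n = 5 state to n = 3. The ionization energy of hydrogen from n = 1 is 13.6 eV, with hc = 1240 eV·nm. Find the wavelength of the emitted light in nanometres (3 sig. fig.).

80.1 nm

For Z = 4 the level energies scale as Z², so the effective Rydberg energy is 13.6 × 16 = 217.6 eV.
ΔE = 217.6 × (1/3² − 1/5²) = 217.6 × 0.07111 = 15.47 eV.
λ = hc/ΔE = 1240 / 15.47 = 80.1 nm.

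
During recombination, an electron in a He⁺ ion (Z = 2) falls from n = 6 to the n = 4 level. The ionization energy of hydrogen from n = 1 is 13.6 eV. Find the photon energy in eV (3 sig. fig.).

The Bohr energies scale as Z², so for Z = 2: E_n = −54.40/n² eV.
E_6 = −54.40/36 = −1.511 eV and E_4 = −54.40/16 = −3.400 eV.
The photon energy is |E_6 − E_4| = 1.89 eV.

1.89 eV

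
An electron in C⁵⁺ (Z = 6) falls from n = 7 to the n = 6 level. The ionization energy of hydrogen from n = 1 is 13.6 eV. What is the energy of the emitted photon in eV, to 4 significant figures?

The Bohr energies scale as Z², so for Z = 6: E_n = −489.6/n² eV.
E_7 = −489.6/49 = −9.992 eV and E_6 = −489.6/36 = −13.60 eV.
The photon energy is |E_7 − E_6| = 3.608 eV.

3.608 eV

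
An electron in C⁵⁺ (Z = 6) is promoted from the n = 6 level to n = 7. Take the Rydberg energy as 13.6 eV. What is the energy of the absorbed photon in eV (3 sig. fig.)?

The Bohr energies scale as Z², so for Z = 6: E_n = −489.6/n² eV.
E_7 = −489.6/49 = −9.992 eV and E_6 = −489.6/36 = −13.60 eV.
The photon energy is |E_7 − E_6| = 3.61 eV.

3.61 eV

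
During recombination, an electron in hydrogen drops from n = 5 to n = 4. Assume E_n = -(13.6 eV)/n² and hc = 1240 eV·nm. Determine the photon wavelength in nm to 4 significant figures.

ΔE = 13.60 × (1/4² − 1/5²) = 13.60 × 0.02250 = 0.3060 eV.
λ = hc/ΔE = 1240 / 0.3060 = 4052 nm.

4052 nm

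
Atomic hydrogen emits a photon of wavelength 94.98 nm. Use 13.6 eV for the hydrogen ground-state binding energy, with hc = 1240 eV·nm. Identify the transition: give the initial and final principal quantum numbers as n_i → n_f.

The photon energy is ΔE = hc/λ = 1240 / 94.98 = 13.06 eV.
With Z = 1, ΔE = 13.60 × (1/n_f² − 1/n_i²), so 1/n_f² − 1/n_i² = 0.9600.
Trying n_f = 1 gives 1/n_i² = 0.04005, i.e. n_i ≈ 5; this pair matches.

n_i = 5, n_f = 1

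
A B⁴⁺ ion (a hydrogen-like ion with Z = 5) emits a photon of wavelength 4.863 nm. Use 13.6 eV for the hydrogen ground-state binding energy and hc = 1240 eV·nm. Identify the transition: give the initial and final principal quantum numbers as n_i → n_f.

n_i = 2, n_f = 1

The photon energy is ΔE = hc/λ = 1240 / 4.863 = 255.0 eV.
With Z = 5, ΔE = 340.0 × (1/n_f² − 1/n_i²), so 1/n_f² − 1/n_i² = 0.7500.
Trying n_f = 1 gives 1/n_i² = 0.2500, i.e. n_i ≈ 2; this pair matches.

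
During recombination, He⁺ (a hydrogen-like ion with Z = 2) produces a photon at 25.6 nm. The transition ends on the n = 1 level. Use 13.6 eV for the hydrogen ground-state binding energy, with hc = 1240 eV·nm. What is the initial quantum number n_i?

n_i = 3

The photon energy is ΔE = hc/λ = 1240 / 25.6 = 48.44 eV.
With Z = 2, ΔE = 54.40 × (1/n_f² − 1/n_i²), so 1/n_f² − 1/n_i² = 0.8904.
With n_f = 1: 1/n_i² = 1/1 − 0.8904 = 0.1096, so n_i ≈ 3.02.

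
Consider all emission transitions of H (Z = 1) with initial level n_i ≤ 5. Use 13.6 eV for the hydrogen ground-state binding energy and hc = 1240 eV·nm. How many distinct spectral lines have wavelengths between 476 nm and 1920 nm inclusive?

Enumerate all n_i → n_f pairs with 1 ≤ n_f < n_i ≤ 5 and compute λ = 1240 / [13.6·1·(1/n_f² − 1/n_i²)].
Lines falling in [476, 1920] nm: 4→2 (486.3 nm), 3→2 (656.5 nm), 5→3 (1282 nm), 4→3 (1876 nm).

4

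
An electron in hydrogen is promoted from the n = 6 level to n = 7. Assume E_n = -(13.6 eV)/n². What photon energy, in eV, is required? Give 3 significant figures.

E_7 = −13.60/49 = −0.2776 eV and E_6 = −13.60/36 = −0.3778 eV.
The photon energy is |E_7 − E_6| = 0.100 eV.

0.100 eV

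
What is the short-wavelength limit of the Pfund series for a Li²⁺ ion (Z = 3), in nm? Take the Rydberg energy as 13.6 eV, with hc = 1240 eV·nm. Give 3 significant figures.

The Pfund series has lower level n_f = 5; the series limit corresponds to n_i → ∞.
ΔE_max = 13.6 × 9 / 5² = 4.896 eV.
λ_min = 1240 / 4.896 = 253 nm.

253 nm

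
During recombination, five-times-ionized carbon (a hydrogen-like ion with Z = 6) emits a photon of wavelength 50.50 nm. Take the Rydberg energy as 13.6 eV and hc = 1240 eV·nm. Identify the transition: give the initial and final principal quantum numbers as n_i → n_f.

n_i = 9, n_f = 4

The photon energy is ΔE = hc/λ = 1240 / 50.50 = 24.55 eV.
With Z = 6, ΔE = 489.6 × (1/n_f² − 1/n_i²), so 1/n_f² − 1/n_i² = 0.05015.
Trying n_f = 4 gives 1/n_i² = 0.01235, i.e. n_i ≈ 9; this pair matches.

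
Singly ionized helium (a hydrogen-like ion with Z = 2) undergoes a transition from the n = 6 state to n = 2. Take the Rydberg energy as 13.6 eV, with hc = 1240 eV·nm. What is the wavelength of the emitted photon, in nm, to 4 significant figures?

102.6 nm

For Z = 2 the level energies scale as Z², so the effective Rydberg energy is 13.6 × 4 = 54.40 eV.
ΔE = 54.40 × (1/2² − 1/6²) = 54.40 × 0.2222 = 12.09 eV.
λ = hc/ΔE = 1240 / 12.09 = 102.6 nm.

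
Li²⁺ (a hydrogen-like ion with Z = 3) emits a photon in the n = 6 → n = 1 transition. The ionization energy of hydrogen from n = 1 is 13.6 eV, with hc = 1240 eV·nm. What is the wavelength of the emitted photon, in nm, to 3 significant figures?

10.4 nm

For Z = 3 the level energies scale as Z², so the effective Rydberg energy is 13.6 × 9 = 122.4 eV.
ΔE = 122.4 × (1/1² − 1/6²) = 122.4 × 0.9722 = 119.0 eV.
λ = hc/ΔE = 1240 / 119.0 = 10.4 nm.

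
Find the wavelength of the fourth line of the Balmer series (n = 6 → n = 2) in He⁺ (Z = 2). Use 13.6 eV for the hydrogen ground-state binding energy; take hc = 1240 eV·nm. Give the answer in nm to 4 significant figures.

102.6 nm

The Balmer series terminates on n_f = 2; the fourth line has n_i = 2+4 = 6.
ΔE = 54.40 × (1/2² − 1/6²) = 12.09 eV.
λ = 1240 / 12.09 = 102.6 nm.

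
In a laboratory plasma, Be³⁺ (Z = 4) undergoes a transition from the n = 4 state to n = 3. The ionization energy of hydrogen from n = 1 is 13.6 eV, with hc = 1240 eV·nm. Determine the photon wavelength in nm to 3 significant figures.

117 nm

For Z = 4 the level energies scale as Z², so the effective Rydberg energy is 13.6 × 16 = 217.6 eV.
ΔE = 217.6 × (1/3² − 1/4²) = 217.6 × 0.04861 = 10.58 eV.
λ = hc/ΔE = 1240 / 10.58 = 117 nm.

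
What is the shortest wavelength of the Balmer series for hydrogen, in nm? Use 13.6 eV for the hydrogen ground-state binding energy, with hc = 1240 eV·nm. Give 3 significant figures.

The Balmer series has lower level n_f = 2; the series limit corresponds to n_i → ∞.
ΔE_max = 13.6 × 1 / 2² = 3.400 eV.
λ_min = 1240 / 3.400 = 365 nm.

365 nm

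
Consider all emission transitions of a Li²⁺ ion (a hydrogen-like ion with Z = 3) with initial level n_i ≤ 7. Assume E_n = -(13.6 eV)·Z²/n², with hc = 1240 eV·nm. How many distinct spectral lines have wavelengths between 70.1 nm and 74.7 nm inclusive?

Enumerate all n_i → n_f pairs with 1 ≤ n_f < n_i ≤ 7 and compute λ = 1240 / [13.6·9·(1/n_f² − 1/n_i²)].
Lines falling in [70.1, 74.7] nm: 3→2 (72.94 nm).

1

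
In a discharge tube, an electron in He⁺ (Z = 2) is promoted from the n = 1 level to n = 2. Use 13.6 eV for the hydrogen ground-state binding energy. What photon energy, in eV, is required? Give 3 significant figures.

The Bohr energies scale as Z², so for Z = 2: E_n = −54.40/n² eV.
E_2 = −54.40/4 = −13.60 eV and E_1 = −54.40/1 = −54.40 eV.
The photon energy is |E_2 − E_1| = 40.8 eV.

40.8 eV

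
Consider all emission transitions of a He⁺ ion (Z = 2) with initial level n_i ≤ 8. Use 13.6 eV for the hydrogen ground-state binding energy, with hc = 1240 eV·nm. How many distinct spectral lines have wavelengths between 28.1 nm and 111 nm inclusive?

Enumerate all n_i → n_f pairs with 1 ≤ n_f < n_i ≤ 8 and compute λ = 1240 / [13.6·4·(1/n_f² − 1/n_i²)].
Lines falling in [28.1, 111] nm: 2→1 (30.39 nm), 8→2 (97.25 nm), 7→2 (99.28 nm), 6→2 (102.6 nm), 5→2 (108.5 nm).

5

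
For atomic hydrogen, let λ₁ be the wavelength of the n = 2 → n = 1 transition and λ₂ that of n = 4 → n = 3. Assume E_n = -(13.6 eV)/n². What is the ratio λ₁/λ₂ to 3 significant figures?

λ ∝ 1/ΔE ∝ 1/(1/n_f² − 1/n_i²), and the Z² and hc factors cancel in the ratio.
λ₁/λ₂ = (1/3² − 1/4²)/(1/1² − 1/2²) = 0.04861/0.7500 = 0.0648.

0.0648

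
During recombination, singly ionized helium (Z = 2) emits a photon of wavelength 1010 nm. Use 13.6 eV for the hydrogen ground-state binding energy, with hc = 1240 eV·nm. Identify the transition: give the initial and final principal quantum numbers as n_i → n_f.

n_i = 5, n_f = 4

The photon energy is ΔE = hc/λ = 1240 / 1010 = 1.228 eV.
With Z = 2, ΔE = 54.40 × (1/n_f² − 1/n_i²), so 1/n_f² − 1/n_i² = 0.02257.
Trying n_f = 4 gives 1/n_i² = 0.03993, i.e. n_i ≈ 5; this pair matches.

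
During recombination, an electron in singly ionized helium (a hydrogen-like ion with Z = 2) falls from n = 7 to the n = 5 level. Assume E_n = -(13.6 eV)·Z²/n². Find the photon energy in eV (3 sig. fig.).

1.07 eV

The Bohr energies scale as Z², so for Z = 2: E_n = −54.40/n² eV.
E_7 = −54.40/49 = −1.110 eV and E_5 = −54.40/25 = −2.176 eV.
The photon energy is |E_7 − E_5| = 1.07 eV.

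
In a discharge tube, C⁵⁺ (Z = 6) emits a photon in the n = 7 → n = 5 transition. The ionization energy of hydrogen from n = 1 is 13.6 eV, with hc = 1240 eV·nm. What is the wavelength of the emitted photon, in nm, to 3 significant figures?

129 nm

For Z = 6 the level energies scale as Z², so the effective Rydberg energy is 13.6 × 36 = 489.6 eV.
ΔE = 489.6 × (1/5² − 1/7²) = 489.6 × 0.01959 = 9.592 eV.
λ = hc/ΔE = 1240 / 9.592 = 129 nm.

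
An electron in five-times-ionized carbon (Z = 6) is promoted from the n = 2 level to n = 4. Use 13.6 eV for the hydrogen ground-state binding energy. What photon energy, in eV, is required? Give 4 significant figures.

The Bohr energies scale as Z², so for Z = 6: E_n = −489.6/n² eV.
E_4 = −489.6/16 = −30.60 eV and E_2 = −489.6/4 = −122.4 eV.
The photon energy is |E_4 − E_2| = 91.80 eV.

91.80 eV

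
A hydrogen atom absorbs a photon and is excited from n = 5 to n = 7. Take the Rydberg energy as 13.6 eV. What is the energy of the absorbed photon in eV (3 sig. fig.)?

0.266 eV

E_7 = −13.60/49 = −0.2776 eV and E_5 = −13.60/25 = −0.5440 eV.
The photon energy is |E_7 − E_5| = 0.266 eV.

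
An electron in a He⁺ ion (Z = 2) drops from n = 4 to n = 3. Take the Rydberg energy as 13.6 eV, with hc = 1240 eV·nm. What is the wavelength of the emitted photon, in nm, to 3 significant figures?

469 nm

For Z = 2 the level energies scale as Z², so the effective Rydberg energy is 13.6 × 4 = 54.40 eV.
ΔE = 54.40 × (1/3² − 1/4²) = 54.40 × 0.04861 = 2.644 eV.
λ = hc/ΔE = 1240 / 2.644 = 469 nm.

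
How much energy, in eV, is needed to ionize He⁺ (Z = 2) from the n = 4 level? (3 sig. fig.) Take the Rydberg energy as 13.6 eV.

3.40 eV

E_n = −13.6 Z²/n² = −54.40/n² eV for Z = 2.
E_4 = −54.40/16 = −3.40 eV, so ionization (to E = 0) requires 3.40 eV.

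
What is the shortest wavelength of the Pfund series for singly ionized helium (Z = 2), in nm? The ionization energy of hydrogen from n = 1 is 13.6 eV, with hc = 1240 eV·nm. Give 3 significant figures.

570 nm

The Pfund series has lower level n_f = 5; the series limit corresponds to n_i → ∞.
ΔE_max = 13.6 × 4 / 5² = 2.176 eV.
λ_min = 1240 / 2.176 = 570 nm.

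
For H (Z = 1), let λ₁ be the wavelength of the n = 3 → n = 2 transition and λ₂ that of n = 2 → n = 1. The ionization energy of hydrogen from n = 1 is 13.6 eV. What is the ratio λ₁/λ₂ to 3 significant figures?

5.40

λ ∝ 1/ΔE ∝ 1/(1/n_f² − 1/n_i²), and the Z² and hc factors cancel in the ratio.
λ₁/λ₂ = (1/1² − 1/2²)/(1/2² − 1/3²) = 0.7500/0.1389 = 5.40.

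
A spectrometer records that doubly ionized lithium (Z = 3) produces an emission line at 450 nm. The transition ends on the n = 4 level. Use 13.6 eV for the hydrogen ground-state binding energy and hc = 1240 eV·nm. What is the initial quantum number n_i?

The photon energy is ΔE = hc/λ = 1240 / 450 = 2.756 eV.
With Z = 3, ΔE = 122.4 × (1/n_f² − 1/n_i²), so 1/n_f² − 1/n_i² = 0.02251.
With n_f = 4: 1/n_i² = 1/16 − 0.02251 = 0.03999, so n_i ≈ 5.00.

n_i = 5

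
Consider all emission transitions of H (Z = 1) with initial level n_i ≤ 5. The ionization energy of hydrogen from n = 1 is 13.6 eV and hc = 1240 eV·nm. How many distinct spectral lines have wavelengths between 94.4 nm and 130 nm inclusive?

4

Enumerate all n_i → n_f pairs with 1 ≤ n_f < n_i ≤ 5 and compute λ = 1240 / [13.6·1·(1/n_f² − 1/n_i²)].
Lines falling in [94.4, 130] nm: 5→1 (94.98 nm), 4→1 (97.25 nm), 3→1 (102.6 nm), 2→1 (121.6 nm).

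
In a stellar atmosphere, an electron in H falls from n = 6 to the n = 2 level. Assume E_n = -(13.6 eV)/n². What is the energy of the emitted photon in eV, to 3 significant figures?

3.02 eV

E_6 = −13.60/36 = −0.3778 eV and E_2 = −13.60/4 = −3.400 eV.
The photon energy is |E_6 − E_2| = 3.02 eV.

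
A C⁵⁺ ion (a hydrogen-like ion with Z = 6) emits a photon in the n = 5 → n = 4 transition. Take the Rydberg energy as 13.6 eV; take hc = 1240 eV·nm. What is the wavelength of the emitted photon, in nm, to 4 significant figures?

For Z = 6 the level energies scale as Z², so the effective Rydberg energy is 13.6 × 36 = 489.6 eV.
ΔE = 489.6 × (1/4² − 1/5²) = 489.6 × 0.02250 = 11.02 eV.
λ = hc/ΔE = 1240 / 11.02 = 112.6 nm.

112.6 nm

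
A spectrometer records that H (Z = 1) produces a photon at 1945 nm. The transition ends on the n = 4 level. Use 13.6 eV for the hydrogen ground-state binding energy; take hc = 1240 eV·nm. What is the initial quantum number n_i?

n_i = 8

The photon energy is ΔE = hc/λ = 1240 / 1945 = 0.6375 eV.
With Z = 1, ΔE = 13.60 × (1/n_f² − 1/n_i²), so 1/n_f² − 1/n_i² = 0.04688.
With n_f = 4: 1/n_i² = 1/16 − 0.04688 = 0.01562, so n_i ≈ 8.00.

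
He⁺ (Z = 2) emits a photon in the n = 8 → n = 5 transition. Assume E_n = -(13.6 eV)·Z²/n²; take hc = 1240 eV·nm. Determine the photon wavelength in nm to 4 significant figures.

For Z = 2 the level energies scale as Z², so the effective Rydberg energy is 13.6 × 4 = 54.40 eV.
ΔE = 54.40 × (1/5² − 1/8²) = 54.40 × 0.02438 = 1.326 eV.
λ = hc/ΔE = 1240 / 1.326 = 935.1 nm.

935.1 nm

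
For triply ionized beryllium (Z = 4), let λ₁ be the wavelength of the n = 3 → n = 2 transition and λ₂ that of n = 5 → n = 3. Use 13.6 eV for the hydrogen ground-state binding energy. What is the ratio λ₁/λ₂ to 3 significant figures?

0.512

λ ∝ 1/ΔE ∝ 1/(1/n_f² − 1/n_i²), and the Z² and hc factors cancel in the ratio.
λ₁/λ₂ = (1/3² − 1/5²)/(1/2² − 1/3²) = 0.07111/0.1389 = 0.512.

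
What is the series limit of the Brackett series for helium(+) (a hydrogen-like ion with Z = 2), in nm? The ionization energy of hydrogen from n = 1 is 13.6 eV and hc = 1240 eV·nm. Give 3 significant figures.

365 nm

The Brackett series has lower level n_f = 4; the series limit corresponds to n_i → ∞.
ΔE_max = 13.6 × 4 / 4² = 3.400 eV.
λ_min = 1240 / 3.400 = 365 nm.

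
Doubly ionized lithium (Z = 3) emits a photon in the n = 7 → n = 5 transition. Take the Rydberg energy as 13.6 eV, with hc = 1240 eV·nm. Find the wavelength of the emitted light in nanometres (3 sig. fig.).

517 nm

For Z = 3 the level energies scale as Z², so the effective Rydberg energy is 13.6 × 9 = 122.4 eV.
ΔE = 122.4 × (1/5² − 1/7²) = 122.4 × 0.01959 = 2.398 eV.
λ = hc/ΔE = 1240 / 2.398 = 517 nm.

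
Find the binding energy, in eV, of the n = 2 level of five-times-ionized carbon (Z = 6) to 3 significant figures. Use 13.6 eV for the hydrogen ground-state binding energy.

E_n = −13.6 Z²/n² = −489.6/n² eV for Z = 6.
E_2 = −489.6/4 = −122 eV, so ionization (to E = 0) requires 122 eV.

122 eV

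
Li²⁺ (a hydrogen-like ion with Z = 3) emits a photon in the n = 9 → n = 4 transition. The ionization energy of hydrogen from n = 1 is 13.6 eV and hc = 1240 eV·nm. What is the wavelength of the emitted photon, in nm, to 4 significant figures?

For Z = 3 the level energies scale as Z², so the effective Rydberg energy is 13.6 × 9 = 122.4 eV.
ΔE = 122.4 × (1/4² − 1/9²) = 122.4 × 0.05015 = 6.139 eV.
λ = hc/ΔE = 1240 / 6.139 = 202.0 nm.

202.0 nm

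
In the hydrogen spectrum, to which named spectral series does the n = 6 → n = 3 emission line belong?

Paschen

The series is set by the lower level: n_f = 3 is the Paschen series.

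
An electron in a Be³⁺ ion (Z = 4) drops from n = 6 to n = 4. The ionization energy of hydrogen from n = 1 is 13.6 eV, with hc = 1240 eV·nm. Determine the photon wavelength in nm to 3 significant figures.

For Z = 4 the level energies scale as Z², so the effective Rydberg energy is 13.6 × 16 = 217.6 eV.
ΔE = 217.6 × (1/4² − 1/6²) = 217.6 × 0.03472 = 7.556 eV.
λ = hc/ΔE = 1240 / 7.556 = 164 nm.

164 nm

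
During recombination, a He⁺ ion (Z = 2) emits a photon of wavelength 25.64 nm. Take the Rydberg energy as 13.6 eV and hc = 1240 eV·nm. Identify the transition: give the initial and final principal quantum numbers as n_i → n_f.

n_i = 3, n_f = 1

The photon energy is ΔE = hc/λ = 1240 / 25.64 = 48.36 eV.
With Z = 2, ΔE = 54.40 × (1/n_f² − 1/n_i²), so 1/n_f² − 1/n_i² = 0.8890.
Trying n_f = 1 gives 1/n_i² = 0.1110, i.e. n_i ≈ 3; this pair matches.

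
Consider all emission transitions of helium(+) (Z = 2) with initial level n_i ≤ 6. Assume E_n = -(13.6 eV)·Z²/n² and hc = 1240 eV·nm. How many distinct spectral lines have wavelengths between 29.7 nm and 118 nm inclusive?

3

Enumerate all n_i → n_f pairs with 1 ≤ n_f < n_i ≤ 6 and compute λ = 1240 / [13.6·4·(1/n_f² − 1/n_i²)].
Lines falling in [29.7, 118] nm: 2→1 (30.39 nm), 6→2 (102.6 nm), 5→2 (108.5 nm).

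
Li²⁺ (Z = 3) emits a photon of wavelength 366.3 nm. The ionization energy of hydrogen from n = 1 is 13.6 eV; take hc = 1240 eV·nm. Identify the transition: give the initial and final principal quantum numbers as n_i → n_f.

The photon energy is ΔE = hc/λ = 1240 / 366.3 = 3.385 eV.
With Z = 3, ΔE = 122.4 × (1/n_f² − 1/n_i²), so 1/n_f² − 1/n_i² = 0.02766.
Trying n_f = 5 gives 1/n_i² = 0.01234, i.e. n_i ≈ 9; this pair matches.

n_i = 9, n_f = 5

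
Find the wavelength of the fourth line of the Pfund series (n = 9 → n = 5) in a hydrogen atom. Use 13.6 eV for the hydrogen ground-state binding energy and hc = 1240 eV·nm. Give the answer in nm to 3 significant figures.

3300 nm

The Pfund series terminates on n_f = 5; the fourth line has n_i = 5+4 = 9.
ΔE = 13.60 × (1/5² − 1/9²) = 0.3761 eV.
λ = 1240 / 0.3761 = 3300 nm.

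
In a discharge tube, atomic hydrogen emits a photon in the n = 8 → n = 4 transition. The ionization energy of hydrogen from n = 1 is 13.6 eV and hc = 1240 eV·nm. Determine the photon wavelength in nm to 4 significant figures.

ΔE = 13.60 × (1/4² − 1/8²) = 13.60 × 0.04688 = 0.6375 eV.
λ = hc/ΔE = 1240 / 0.6375 = 1945 nm.

1945 nm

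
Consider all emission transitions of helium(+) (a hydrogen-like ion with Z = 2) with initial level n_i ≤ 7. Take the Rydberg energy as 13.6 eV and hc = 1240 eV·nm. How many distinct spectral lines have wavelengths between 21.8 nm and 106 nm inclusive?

8

Enumerate all n_i → n_f pairs with 1 ≤ n_f < n_i ≤ 7 and compute λ = 1240 / [13.6·4·(1/n_f² − 1/n_i²)].
Lines falling in [21.8, 106] nm: 7→1 (23.27 nm), 6→1 (23.45 nm), 5→1 (23.74 nm), 4→1 (24.31 nm), 3→1 (25.64 nm), 2→1 (30.39 nm), 7→2 (99.28 nm), 6→2 (102.6 nm).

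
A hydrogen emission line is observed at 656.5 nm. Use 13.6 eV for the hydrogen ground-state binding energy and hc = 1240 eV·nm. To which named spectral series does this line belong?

ΔE = 1240/656.5 = 1.889 eV.
This matches 13.6 × (1/2² − 1/3²), so n_f = 2: the Balmer series.

Balmer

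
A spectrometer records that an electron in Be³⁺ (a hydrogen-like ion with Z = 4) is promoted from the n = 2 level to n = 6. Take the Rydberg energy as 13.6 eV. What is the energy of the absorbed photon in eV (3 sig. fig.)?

The Bohr energies scale as Z², so for Z = 4: E_n = −217.6/n² eV.
E_6 = −217.6/36 = −6.044 eV and E_2 = −217.6/4 = −54.40 eV.
The photon energy is |E_6 − E_2| = 48.4 eV.

48.4 eV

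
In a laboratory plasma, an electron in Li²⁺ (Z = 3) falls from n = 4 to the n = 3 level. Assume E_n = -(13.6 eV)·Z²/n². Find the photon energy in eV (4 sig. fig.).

5.950 eV

The Bohr energies scale as Z², so for Z = 3: E_n = −122.4/n² eV.
E_4 = −122.4/16 = −7.650 eV and E_3 = −122.4/9 = −13.60 eV.
The photon energy is |E_4 − E_3| = 5.950 eV.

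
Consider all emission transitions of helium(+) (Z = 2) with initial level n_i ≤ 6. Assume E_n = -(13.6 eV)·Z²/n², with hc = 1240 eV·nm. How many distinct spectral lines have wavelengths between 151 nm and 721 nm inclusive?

5

Enumerate all n_i → n_f pairs with 1 ≤ n_f < n_i ≤ 6 and compute λ = 1240 / [13.6·4·(1/n_f² − 1/n_i²)].
Lines falling in [151, 721] nm: 3→2 (164.1 nm), 6→3 (273.5 nm), 5→3 (320.5 nm), 4→3 (468.9 nm), 6→4 (656.5 nm).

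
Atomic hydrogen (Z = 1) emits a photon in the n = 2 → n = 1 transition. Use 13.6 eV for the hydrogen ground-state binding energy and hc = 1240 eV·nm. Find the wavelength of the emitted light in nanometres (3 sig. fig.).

122 nm

ΔE = 13.60 × (1/1² − 1/2²) = 13.60 × 0.7500 = 10.20 eV.
λ = hc/ΔE = 1240 / 10.20 = 122 nm.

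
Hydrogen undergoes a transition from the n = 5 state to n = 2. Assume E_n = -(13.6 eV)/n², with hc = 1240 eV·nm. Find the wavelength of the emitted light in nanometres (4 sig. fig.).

434.2 nm

ΔE = 13.60 × (1/2² − 1/5²) = 13.60 × 0.2100 = 2.856 eV.
λ = hc/ΔE = 1240 / 2.856 = 434.2 nm.
This line belongs to the Balmer series.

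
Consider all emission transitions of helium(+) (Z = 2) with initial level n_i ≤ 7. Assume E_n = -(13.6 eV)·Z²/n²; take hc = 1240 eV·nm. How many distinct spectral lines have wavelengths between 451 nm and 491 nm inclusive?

1

Enumerate all n_i → n_f pairs with 1 ≤ n_f < n_i ≤ 7 and compute λ = 1240 / [13.6·4·(1/n_f² − 1/n_i²)].
Lines falling in [451, 491] nm: 4→3 (468.9 nm).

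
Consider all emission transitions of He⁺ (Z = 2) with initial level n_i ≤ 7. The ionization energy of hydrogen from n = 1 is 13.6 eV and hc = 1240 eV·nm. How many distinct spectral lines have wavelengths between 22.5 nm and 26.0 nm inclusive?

Enumerate all n_i → n_f pairs with 1 ≤ n_f < n_i ≤ 7 and compute λ = 1240 / [13.6·4·(1/n_f² − 1/n_i²)].
Lines falling in [22.5, 26.0] nm: 7→1 (23.27 nm), 6→1 (23.45 nm), 5→1 (23.74 nm), 4→1 (24.31 nm), 3→1 (25.64 nm).

5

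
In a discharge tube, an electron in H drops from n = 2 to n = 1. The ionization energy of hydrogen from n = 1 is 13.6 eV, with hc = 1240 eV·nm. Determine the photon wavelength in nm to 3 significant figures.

122 nm

ΔE = 13.60 × (1/1² − 1/2²) = 13.60 × 0.7500 = 10.20 eV.
λ = hc/ΔE = 1240 / 10.20 = 122 nm.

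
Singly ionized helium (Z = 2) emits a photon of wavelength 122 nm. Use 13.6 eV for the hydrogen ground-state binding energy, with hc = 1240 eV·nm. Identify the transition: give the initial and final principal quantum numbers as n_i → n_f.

n_i = 4, n_f = 2

The photon energy is ΔE = hc/λ = 1240 / 122 = 10.16 eV.
With Z = 2, ΔE = 54.40 × (1/n_f² − 1/n_i²), so 1/n_f² − 1/n_i² = 0.1868.
Trying n_f = 2 gives 1/n_i² = 0.06316, i.e. n_i ≈ 4; this pair matches.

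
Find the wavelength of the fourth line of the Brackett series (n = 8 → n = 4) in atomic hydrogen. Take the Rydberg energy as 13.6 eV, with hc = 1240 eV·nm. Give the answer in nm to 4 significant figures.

The Brackett series terminates on n_f = 4; the fourth line has n_i = 4+4 = 8.
ΔE = 13.60 × (1/4² − 1/8²) = 0.6375 eV.
λ = 1240 / 0.6375 = 1945 nm.

1945 nm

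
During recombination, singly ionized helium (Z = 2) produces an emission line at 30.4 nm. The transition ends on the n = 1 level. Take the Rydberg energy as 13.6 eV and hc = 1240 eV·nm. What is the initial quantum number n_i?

The photon energy is ΔE = hc/λ = 1240 / 30.4 = 40.79 eV.
With Z = 2, ΔE = 54.40 × (1/n_f² − 1/n_i²), so 1/n_f² − 1/n_i² = 0.7498.
With n_f = 1: 1/n_i² = 1/1 − 0.7498 = 0.2502, so n_i ≈ 2.00.

n_i = 2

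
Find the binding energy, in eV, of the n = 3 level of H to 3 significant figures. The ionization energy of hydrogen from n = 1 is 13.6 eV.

1.51 eV

E_3 = −13.60/9 = −1.51 eV, so ionization (to E = 0) requires 1.51 eV.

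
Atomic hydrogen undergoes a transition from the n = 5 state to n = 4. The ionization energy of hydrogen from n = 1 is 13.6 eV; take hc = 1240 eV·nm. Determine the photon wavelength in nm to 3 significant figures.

ΔE = 13.60 × (1/4² − 1/5²) = 13.60 × 0.02250 = 0.3060 eV.
λ = hc/ΔE = 1240 / 0.3060 = 4050 nm.
This line belongs to the Brackett series.

4050 nm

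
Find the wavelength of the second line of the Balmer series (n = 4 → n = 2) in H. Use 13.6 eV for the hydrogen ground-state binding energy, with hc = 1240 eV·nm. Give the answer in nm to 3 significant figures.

The Balmer series terminates on n_f = 2; the second line has n_i = 2+2 = 4.
ΔE = 13.60 × (1/2² − 1/4²) = 2.550 eV.
λ = 1240 / 2.550 = 486 nm.

486 nm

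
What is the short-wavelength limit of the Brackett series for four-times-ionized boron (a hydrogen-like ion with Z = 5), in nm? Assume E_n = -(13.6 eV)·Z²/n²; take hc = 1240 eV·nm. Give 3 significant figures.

58.4 nm

The Brackett series has lower level n_f = 4; the series limit corresponds to n_i → ∞.
ΔE_max = 13.6 × 25 / 4² = 21.25 eV.
λ_min = 1240 / 21.25 = 58.4 nm.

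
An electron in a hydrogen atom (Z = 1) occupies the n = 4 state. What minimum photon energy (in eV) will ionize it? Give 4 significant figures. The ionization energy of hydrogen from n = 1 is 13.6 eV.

E_4 = −13.60/16 = −0.8500 eV, so ionization (to E = 0) requires 0.8500 eV.

0.8500 eV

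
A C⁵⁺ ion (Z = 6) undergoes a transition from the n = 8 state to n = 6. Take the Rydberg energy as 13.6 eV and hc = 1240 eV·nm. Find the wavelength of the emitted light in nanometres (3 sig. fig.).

208 nm

For Z = 6 the level energies scale as Z², so the effective Rydberg energy is 13.6 × 36 = 489.6 eV.
ΔE = 489.6 × (1/6² − 1/8²) = 489.6 × 0.01215 = 5.950 eV.
λ = hc/ΔE = 1240 / 5.950 = 208 nm.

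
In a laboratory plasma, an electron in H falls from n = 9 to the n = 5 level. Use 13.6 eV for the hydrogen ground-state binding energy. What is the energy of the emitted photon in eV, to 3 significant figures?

E_9 = −13.60/81 = −0.1679 eV and E_5 = −13.60/25 = −0.5440 eV.
The photon energy is |E_9 − E_5| = 0.376 eV.

0.376 eV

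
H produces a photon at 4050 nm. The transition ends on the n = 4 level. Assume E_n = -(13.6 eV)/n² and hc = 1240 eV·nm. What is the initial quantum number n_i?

The photon energy is ΔE = hc/λ = 1240 / 4050 = 0.3062 eV.
With Z = 1, ΔE = 13.60 × (1/n_f² − 1/n_i²), so 1/n_f² − 1/n_i² = 0.02251.
With n_f = 4: 1/n_i² = 1/16 − 0.02251 = 0.03999, so n_i ≈ 5.00.

n_i = 5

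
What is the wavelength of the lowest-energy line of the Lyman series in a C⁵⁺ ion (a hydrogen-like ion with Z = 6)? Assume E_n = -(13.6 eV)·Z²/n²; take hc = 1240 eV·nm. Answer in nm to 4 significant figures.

3.377 nm

The Lyman series terminates on n_f = 1; the first line has n_i = 1+1 = 2.
ΔE = 489.6 × (1/1² − 1/2²) = 367.2 eV.
λ = 1240 / 367.2 = 3.377 nm.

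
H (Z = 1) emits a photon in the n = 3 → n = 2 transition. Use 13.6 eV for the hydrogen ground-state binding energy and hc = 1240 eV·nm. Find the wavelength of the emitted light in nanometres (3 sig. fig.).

656 nm

ΔE = 13.60 × (1/2² − 1/3²) = 13.60 × 0.1389 = 1.889 eV.
λ = hc/ΔE = 1240 / 1.889 = 656 nm.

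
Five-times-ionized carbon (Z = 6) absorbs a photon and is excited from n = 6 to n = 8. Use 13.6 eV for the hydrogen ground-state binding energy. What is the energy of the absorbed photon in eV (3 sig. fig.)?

The Bohr energies scale as Z², so for Z = 6: E_n = −489.6/n² eV.
E_8 = −489.6/64 = −7.650 eV and E_6 = −489.6/36 = −13.60 eV.
The photon energy is |E_8 − E_6| = 5.95 eV.

5.95 eV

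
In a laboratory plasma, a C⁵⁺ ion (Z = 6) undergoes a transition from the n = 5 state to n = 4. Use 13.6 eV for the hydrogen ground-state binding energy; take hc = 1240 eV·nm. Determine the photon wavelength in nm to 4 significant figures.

For Z = 6 the level energies scale as Z², so the effective Rydberg energy is 13.6 × 36 = 489.6 eV.
ΔE = 489.6 × (1/4² − 1/5²) = 489.6 × 0.02250 = 11.02 eV.
λ = hc/ΔE = 1240 / 11.02 = 112.6 nm.

112.6 nm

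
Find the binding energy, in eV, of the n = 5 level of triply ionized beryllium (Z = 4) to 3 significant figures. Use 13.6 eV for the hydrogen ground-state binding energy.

E_n = −13.6 Z²/n² = −217.6/n² eV for Z = 4.
E_5 = −217.6/25 = −8.70 eV, so ionization (to E = 0) requires 8.70 eV.

8.70 eV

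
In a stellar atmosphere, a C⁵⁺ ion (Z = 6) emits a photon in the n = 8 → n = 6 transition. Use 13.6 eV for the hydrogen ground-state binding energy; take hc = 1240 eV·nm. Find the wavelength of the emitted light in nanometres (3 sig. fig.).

For Z = 6 the level energies scale as Z², so the effective Rydberg energy is 13.6 × 36 = 489.6 eV.
ΔE = 489.6 × (1/6² − 1/8²) = 489.6 × 0.01215 = 5.950 eV.
λ = hc/ΔE = 1240 / 5.950 = 208 nm.

208 nm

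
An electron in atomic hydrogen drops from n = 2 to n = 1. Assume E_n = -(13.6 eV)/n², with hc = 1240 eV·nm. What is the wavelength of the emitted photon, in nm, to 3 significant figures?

ΔE = 13.60 × (1/1² − 1/2²) = 13.60 × 0.7500 = 10.20 eV.
λ = hc/ΔE = 1240 / 10.20 = 122 nm.
This line belongs to the Lyman series.

122 nm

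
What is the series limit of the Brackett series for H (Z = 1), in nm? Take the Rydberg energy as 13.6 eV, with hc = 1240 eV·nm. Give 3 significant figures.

1460 nm

The Brackett series has lower level n_f = 4; the series limit corresponds to n_i → ∞.
ΔE_max = 13.6 × 1 / 4² = 0.8500 eV.
λ_min = 1240 / 0.8500 = 1460 nm.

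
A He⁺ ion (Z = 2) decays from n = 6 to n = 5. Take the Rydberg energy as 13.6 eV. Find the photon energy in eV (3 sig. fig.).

The Bohr energies scale as Z², so for Z = 2: E_n = −54.40/n² eV.
E_6 = −54.40/36 = −1.511 eV and E_5 = −54.40/25 = −2.176 eV.
The photon energy is |E_6 − E_5| = 0.665 eV.

0.665 eV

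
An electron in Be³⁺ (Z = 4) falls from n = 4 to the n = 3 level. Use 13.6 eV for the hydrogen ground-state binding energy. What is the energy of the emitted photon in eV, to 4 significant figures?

The Bohr energies scale as Z², so for Z = 4: E_n = −217.6/n² eV.
E_4 = −217.6/16 = −13.60 eV and E_3 = −217.6/9 = −24.18 eV.
The photon energy is |E_4 − E_3| = 10.58 eV.

10.58 eV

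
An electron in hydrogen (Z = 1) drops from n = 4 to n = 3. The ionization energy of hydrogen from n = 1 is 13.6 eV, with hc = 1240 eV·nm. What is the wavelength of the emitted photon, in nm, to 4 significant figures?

ΔE = 13.60 × (1/3² − 1/4²) = 13.60 × 0.04861 = 0.6611 eV.
λ = hc/ΔE = 1240 / 0.6611 = 1876 nm.

1876 nm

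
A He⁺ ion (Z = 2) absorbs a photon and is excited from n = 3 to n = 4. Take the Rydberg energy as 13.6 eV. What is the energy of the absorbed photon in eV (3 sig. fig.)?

2.64 eV

The Bohr energies scale as Z², so for Z = 2: E_n = −54.40/n² eV.
E_4 = −54.40/16 = −3.400 eV and E_3 = −54.40/9 = −6.044 eV.
The photon energy is |E_4 − E_3| = 2.64 eV.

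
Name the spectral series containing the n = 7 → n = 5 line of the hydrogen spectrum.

Pfund

The series is set by the lower level: n_f = 5 is the Pfund series.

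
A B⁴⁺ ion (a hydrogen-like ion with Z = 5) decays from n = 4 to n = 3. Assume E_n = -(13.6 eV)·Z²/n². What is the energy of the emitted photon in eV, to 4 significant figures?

The Bohr energies scale as Z², so for Z = 5: E_n = −340.0/n² eV.
E_4 = −340.0/16 = −21.25 eV and E_3 = −340.0/9 = −37.78 eV.
The photon energy is |E_4 − E_3| = 16.53 eV.

16.53 eV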